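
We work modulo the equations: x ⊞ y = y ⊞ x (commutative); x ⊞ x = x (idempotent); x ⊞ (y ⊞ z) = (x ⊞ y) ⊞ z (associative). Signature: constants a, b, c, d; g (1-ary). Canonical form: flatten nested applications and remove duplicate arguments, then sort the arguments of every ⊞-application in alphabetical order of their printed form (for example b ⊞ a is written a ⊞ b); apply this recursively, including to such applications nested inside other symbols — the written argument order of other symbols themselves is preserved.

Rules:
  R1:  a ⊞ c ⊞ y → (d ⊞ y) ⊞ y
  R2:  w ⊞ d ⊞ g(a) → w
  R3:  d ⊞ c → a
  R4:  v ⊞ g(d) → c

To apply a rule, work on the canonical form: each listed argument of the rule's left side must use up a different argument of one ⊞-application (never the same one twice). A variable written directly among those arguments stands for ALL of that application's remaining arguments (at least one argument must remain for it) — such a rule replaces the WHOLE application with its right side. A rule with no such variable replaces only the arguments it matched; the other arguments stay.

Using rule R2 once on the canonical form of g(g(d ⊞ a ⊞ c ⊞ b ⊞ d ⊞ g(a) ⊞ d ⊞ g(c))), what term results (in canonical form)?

Canonical form:  g(g(a ⊞ b ⊞ c ⊞ d ⊞ g(a) ⊞ g(c)))
Apply R2:  consuming d, g(a);  w := a ⊞ b ⊞ c ⊞ g(c)
The variable takes the whole remainder — replace the entire application.
Result:  g(g(a ⊞ b ⊞ c ⊞ g(c)))

Answer: g(g(a ⊞ b ⊞ c ⊞ g(c)))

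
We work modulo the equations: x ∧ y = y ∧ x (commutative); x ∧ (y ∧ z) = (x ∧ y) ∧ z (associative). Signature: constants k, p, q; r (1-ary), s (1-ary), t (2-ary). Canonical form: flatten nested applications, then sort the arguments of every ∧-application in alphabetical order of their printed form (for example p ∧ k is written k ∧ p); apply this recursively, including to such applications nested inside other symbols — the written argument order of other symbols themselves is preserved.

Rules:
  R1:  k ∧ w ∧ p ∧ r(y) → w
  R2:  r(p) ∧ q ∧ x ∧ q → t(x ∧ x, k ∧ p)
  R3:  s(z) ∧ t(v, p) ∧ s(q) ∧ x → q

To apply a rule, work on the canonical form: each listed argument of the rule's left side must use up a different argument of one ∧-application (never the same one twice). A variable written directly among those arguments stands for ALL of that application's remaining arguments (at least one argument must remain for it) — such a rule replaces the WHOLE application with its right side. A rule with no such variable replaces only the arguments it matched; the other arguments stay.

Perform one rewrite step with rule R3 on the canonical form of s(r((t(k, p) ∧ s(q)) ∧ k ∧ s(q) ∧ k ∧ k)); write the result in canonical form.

Answer: s(r(q))

Derivation:
Canonical form:  s(r(k ∧ k ∧ k ∧ s(q) ∧ s(q) ∧ t(k, p)))
Match R3:  consume s(q), s(q), t(k, p);  v := k, x := k ∧ k ∧ k, z := q
The extension variable absorbs all remaining arguments, so the whole application is rewritten.
Giving:  s(r(q))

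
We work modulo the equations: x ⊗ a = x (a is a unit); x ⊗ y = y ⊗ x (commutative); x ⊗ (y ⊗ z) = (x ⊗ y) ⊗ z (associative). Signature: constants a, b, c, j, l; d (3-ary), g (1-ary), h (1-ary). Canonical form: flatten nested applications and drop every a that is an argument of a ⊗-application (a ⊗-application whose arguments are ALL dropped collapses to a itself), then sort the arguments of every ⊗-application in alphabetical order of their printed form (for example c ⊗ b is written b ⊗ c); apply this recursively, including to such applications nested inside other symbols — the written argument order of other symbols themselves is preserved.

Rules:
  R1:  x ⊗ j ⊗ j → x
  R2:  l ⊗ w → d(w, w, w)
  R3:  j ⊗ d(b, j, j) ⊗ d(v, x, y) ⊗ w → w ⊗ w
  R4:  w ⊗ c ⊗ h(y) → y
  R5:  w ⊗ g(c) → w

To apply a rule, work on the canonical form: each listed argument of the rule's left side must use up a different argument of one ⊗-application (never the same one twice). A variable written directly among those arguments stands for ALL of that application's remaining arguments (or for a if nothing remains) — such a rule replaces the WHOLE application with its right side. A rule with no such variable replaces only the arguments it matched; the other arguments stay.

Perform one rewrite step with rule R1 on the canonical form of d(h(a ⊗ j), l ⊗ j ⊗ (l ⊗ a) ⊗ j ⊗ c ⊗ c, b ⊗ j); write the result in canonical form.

Answer: d(h(j), c ⊗ c ⊗ l ⊗ l, b ⊗ j)

Derivation:
Canonical form:  d(h(j), c ⊗ c ⊗ j ⊗ j ⊗ l ⊗ l, b ⊗ j)
Match R1:  consume j, j;  x := c ⊗ c ⊗ l ⊗ l
The variable takes the whole remainder — replace the entire application.
Result:  d(h(j), c ⊗ c ⊗ l ⊗ l, b ⊗ j)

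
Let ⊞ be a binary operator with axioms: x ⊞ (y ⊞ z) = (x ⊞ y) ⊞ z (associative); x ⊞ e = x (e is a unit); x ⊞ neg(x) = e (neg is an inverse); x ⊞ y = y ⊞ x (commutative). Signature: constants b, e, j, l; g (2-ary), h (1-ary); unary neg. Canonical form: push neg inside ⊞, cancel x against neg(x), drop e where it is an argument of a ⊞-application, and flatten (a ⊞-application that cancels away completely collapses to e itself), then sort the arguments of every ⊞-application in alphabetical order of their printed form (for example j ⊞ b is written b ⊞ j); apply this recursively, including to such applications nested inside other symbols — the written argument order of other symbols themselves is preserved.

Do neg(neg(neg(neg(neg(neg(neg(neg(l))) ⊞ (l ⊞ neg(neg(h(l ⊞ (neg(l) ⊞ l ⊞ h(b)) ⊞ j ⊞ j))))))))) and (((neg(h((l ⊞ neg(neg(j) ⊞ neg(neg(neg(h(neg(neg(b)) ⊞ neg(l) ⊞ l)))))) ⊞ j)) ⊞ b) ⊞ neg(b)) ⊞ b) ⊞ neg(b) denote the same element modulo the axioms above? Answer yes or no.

Answer: yes — both canonical forms are neg(h(h(b) ⊞ j ⊞ j ⊞ l))

Derivation:
Left:  neg(neg(neg(neg(neg(neg(neg(neg(l))) ⊞ (l ⊞ neg(neg(h(l ⊞ (neg(l) ⊞ l ⊞ h(b)) ⊞ j ⊞ j)))))))))
  Push neg inside:  distribute neg over ⊞ and collapse double neg
  Cancel inverse pairs:  l cancels
  Combine occurrences:  neg(h(h(b) ⊞ j ⊞ j ⊞ l))
Right:  (((neg(h((l ⊞ neg(neg(j) ⊞ neg(neg(neg(h(neg(neg(b)) ⊞ neg(l) ⊞ l)))))) ⊞ j)) ⊞ b) ⊞ neg(b)) ⊞ b) ⊞ neg(b)
  Push neg inside:  distribute neg over ⊞ and collapse double neg
  Cancel:  b cancels
  Collect:  neg(h(h(b) ⊞ j ⊞ j ⊞ l))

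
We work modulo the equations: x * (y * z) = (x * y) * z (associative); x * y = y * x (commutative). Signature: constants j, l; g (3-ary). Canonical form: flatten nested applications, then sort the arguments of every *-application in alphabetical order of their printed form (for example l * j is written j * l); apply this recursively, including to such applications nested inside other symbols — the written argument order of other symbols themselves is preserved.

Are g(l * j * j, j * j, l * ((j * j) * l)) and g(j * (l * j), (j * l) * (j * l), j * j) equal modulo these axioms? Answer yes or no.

Answer: no — g(j * j * l, j * j, j * j * l * l) vs g(j * j * l, j * j * l * l, j * j)

Derivation:
Left:  g(l * j * j, j * j, l * ((j * j) * l))
  Work inside:  l * ((j * j) * l)
  Un-nest:  l * j * j * l
  Sort:  j * j * l * l
  Rebuild:  g(j * j * l, j * j, j * j * l * l)
Right:  g(j * (l * j), (j * l) * (j * l), j * j)
  Focus inside:  (j * l) * (j * l)
  Un-nest:  j * l * j * l
  Sort arguments:  j * j * l * l
  Reassemble:  g(j * j * l, j * j * l * l, j * j)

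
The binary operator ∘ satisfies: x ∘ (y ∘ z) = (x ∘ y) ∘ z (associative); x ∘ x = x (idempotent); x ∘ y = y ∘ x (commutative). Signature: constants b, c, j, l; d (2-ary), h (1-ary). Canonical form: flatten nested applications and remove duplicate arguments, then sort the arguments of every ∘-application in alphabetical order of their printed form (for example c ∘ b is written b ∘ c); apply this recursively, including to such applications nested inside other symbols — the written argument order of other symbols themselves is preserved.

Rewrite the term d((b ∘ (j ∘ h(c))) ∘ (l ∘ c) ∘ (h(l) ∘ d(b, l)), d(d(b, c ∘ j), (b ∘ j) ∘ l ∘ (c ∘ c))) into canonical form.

Answer: d(b ∘ c ∘ d(b, l) ∘ h(c) ∘ h(l) ∘ j ∘ l, d(d(b, c ∘ j), b ∘ c ∘ j ∘ l))

Derivation:
Work inside:  (b ∘ (j ∘ h(c))) ∘ (l ∘ c) ∘ (h(l) ∘ d(b, l))
Un-nest:  b ∘ j ∘ h(c) ∘ l ∘ c ∘ h(l) ∘ d(b, l)
Order the arguments:  b ∘ c ∘ d(b, l) ∘ h(c) ∘ h(l) ∘ j ∘ l
Reassemble:  d(b ∘ c ∘ d(b, l) ∘ h(c) ∘ h(l) ∘ j ∘ l, d(d(b, c ∘ j), b ∘ c ∘ j ∘ l))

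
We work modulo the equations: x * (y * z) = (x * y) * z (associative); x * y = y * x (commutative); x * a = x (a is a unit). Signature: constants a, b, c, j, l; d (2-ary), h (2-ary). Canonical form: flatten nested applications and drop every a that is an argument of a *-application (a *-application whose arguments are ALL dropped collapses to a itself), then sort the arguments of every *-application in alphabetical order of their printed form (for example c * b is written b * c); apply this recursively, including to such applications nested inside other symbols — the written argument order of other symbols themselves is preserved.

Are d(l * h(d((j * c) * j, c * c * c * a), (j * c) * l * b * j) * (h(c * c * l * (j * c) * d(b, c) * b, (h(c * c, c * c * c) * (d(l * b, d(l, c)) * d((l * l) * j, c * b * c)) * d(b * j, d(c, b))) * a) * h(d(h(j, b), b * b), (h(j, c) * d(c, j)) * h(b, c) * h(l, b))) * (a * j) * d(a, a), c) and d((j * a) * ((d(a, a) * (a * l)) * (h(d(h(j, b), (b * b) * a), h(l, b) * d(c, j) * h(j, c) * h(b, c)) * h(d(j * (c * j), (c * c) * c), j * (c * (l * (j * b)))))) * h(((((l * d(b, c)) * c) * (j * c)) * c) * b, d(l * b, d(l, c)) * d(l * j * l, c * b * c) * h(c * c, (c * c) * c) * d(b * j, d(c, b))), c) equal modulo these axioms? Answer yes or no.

Left:  d(l * h(d((j * c) * j, c * c * c * a), (j * c) * l * b * j) * (h(c * c * l * (j * c) * d(b, c) * b, (h(c * c, c * c * c) * (d(l * b, d(l, c)) * d((l * l) * j, c * b * c)) * d(b * j, d(c, b))) * a) * h(d(h(j, b), b * b), (h(j, c) * d(c, j)) * h(b, c) * h(l, b))) * (a * j) * d(a, a), c)
  Descend into:  l * h(d((j * c) * j, c * c * c * a), (j * c) * l * b * j) * (h(c * c * l * (j * c) * d(b, c) * b, (h(c * c, c * c * c) * (d(l * b, d(l, c)) * d((l * l) * j, c * b * c)) * d(b * j, d(c, b))) * a) * h(d(h(j, b), b * b), (h(j, c) * d(c, j)) * h(b, c) * h(l, b))) * (a * j) * d(a, a)
  Un-nest:  l * h(d((j * c) * j, c * c * c * a), (j * c) * l * b * j) * h(c * c * l * (j * c) * d(b, c) * b, (h(c * c, c * c * c) * (d(l * b, d(l, c)) * d((l * l) * j, c * b * c)) * d(b * j, d(c, b))) * a) * h(d(h(j, b), b * b), (h(j, c) * d(c, j)) * h(b, c) * h(l, b)) * a * j * d(a, a)
  Simplify inside:  h(d((j * c) * j, c * c * c * a), (j * c) * l * b * j)  →  h(d(c * j * j, c * c * c), b * c * j * j * l)
  Canonicalize subterm:  h(c * c * l * (j * c) * d(b, c) * b, (h(c * c, c * c * c) * (d(l * b, d(l, c)) * d((l * l) * j, c * b * c)) * d(b * j, d(c, b))) * a)  →  h(b * c * c * c * d(b, c) * j * l, d(b * j, d(c, b)) * d(b * l, d(l, c)) * d(j * l * l, b * c * c) * h(c * c, c * c * c))
  Simplify inside:  h(d(h(j, b), b * b), (h(j, c) * d(c, j)) * h(b, c) * h(l, b))  →  h(d(h(j, b), b * b), d(c, j) * h(b, c) * h(j, c) * h(l, b))
  Units out:  drop a
  Sort arguments:  d(a, a) * h(b * c * c * c * d(b, c) * j * l, d(b * j, d(c, b)) * d(b * l, d(l, c)) * d(j * l * l, b * c * c) * h(c * c, c * c * c)) * h(d(c * j * j, c * c * c), b * c * j * j * l) * h(d(h(j, b), b * b), d(c, j) * h(b, c) * h(j, c) * h(l, b)) * j * l
  Put back:  d(d(a, a) * h(b * c * c * c * d(b, c) * j * l, d(b * j, d(c, b)) * d(b * l, d(l, c)) * d(j * l * l, b * c * c) * h(c * c, c * c * c)) * h(d(c * j * j, c * c * c), b * c * j * j * l) * h(d(h(j, b), b * b), d(c, j) * h(b, c) * h(j, c) * h(l, b)) * j * l, c)
Right:  d((j * a) * ((d(a, a) * (a * l)) * (h(d(h(j, b), (b * b) * a), h(l, b) * d(c, j) * h(j, c) * h(b, c)) * h(d(j * (c * j), (c * c) * c), j * (c * (l * (j * b)))))) * h(((((l * d(b, c)) * c) * (j * c)) * c) * b, d(l * b, d(l, c)) * d(l * j * l, c * b * c) * h(c * c, (c * c) * c) * d(b * j, d(c, b))), c)
  Work inside:  (j * a) * ((d(a, a) * (a * l)) * (h(d(h(j, b), (b * b) * a), h(l, b) * d(c, j) * h(j, c) * h(b, c)) * h(d(j * (c * j), (c * c) * c), j * (c * (l * (j * b)))))) * h(((((l * d(b, c)) * c) * (j * c)) * c) * b, d(l * b, d(l, c)) * d(l * j * l, c * b * c) * h(c * c, (c * c) * c) * d(b * j, d(c, b)))
  Merge nested applications:  j * a * d(a, a) * a * l * h(d(h(j, b), (b * b) * a), h(l, b) * d(c, j) * h(j, c) * h(b, c)) * h(d(j * (c * j), (c * c) * c), j * (c * (l * (j * b)))) * h(((((l * d(b, c)) * c) * (j * c)) * c) * b, d(l * b, d(l, c)) * d(l * j * l, c * b * c) * h(c * c, (c * c) * c) * d(b * j, d(c, b)))
  Simplify inside:  h(d(h(j, b), (b * b) * a), h(l, b) * d(c, j) * h(j, c) * h(b, c))  →  h(d(h(j, b), b * b), d(c, j) * h(b, c) * h(j, c) * h(l, b))
  Canonicalize subterm:  h(d(j * (c * j), (c * c) * c), j * (c * (l * (j * b))))  →  h(d(c * j * j, c * c * c), b * c * j * j * l)
  Inside:  h(((((l * d(b, c)) * c) * (j * c)) * c) * b, d(l * b, d(l, c)) * d(l * j * l, c * b * c) * h(c * c, (c * c) * c) * d(b * j, d(c, b)))  →  h(b * c * c * c * d(b, c) * j * l, d(b * j, d(c, b)) * d(b * l, d(l, c)) * d(j * l * l, b * c * c) * h(c * c, c * c * c))
  Units out:  drop a (×2)
  Sort:  d(a, a) * h(b * c * c * c * d(b, c) * j * l, d(b * j, d(c, b)) * d(b * l, d(l, c)) * d(j * l * l, b * c * c) * h(c * c, c * c * c)) * h(d(c * j * j, c * c * c), b * c * j * j * l) * h(d(h(j, b), b * b), d(c, j) * h(b, c) * h(j, c) * h(l, b)) * j * l
  Reassemble:  d(d(a, a) * h(b * c * c * c * d(b, c) * j * l, d(b * j, d(c, b)) * d(b * l, d(l, c)) * d(j * l * l, b * c * c) * h(c * c, c * c * c)) * h(d(c * j * j, c * c * c), b * c * j * j * l) * h(d(h(j, b), b * b), d(c, j) * h(b, c) * h(j, c) * h(l, b)) * j * l, c)

Answer: yes — both canonical forms are d(d(a, a) * h(b * c * c * c * d(b, c) * j * l, d(b * j, d(c, b)) * d(b * l, d(l, c)) * d(j * l * l, b * c * c) * h(c * c, c * c * c)) * h(d(c * j * j, c * c * c), b * c * j * j * l) * h(d(h(j, b), b * b), d(c, j) * h(b, c) * h(j, c) * h(l, b)) * j * l, c)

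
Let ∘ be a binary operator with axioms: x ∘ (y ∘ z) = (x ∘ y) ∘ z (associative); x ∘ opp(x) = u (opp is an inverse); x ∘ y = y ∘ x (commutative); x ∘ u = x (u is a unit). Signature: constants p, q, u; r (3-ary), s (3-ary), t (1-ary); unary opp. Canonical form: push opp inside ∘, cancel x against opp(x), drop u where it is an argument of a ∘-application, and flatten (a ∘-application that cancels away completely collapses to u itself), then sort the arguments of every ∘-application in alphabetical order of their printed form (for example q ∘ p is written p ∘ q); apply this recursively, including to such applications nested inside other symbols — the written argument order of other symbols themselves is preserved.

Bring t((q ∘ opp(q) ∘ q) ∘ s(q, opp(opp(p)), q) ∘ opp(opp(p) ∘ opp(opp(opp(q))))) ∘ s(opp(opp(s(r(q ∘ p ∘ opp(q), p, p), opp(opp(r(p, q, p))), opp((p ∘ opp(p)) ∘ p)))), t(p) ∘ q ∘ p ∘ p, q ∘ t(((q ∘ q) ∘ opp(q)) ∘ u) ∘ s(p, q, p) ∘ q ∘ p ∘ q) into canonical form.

Answer: s(s(r(p, p, p), r(p, q, p), opp(p)), p ∘ p ∘ q ∘ t(p), p ∘ q ∘ q ∘ q ∘ s(p, q, p) ∘ t(q)) ∘ t(p ∘ q ∘ q ∘ s(q, p, q))

Derivation:
Push opp inside:  distribute opp over ∘ and collapse double opp
Collect:  t(p ∘ q ∘ q ∘ s(q, p, q)) ∘ s(s(r(p, p, p), r(p, q, p), opp(p)), p ∘ p ∘ q ∘ t(p), p ∘ q ∘ q ∘ q ∘ s(p, q, p) ∘ t(q))
Sort:  s(s(r(p, p, p), r(p, q, p), opp(p)), p ∘ p ∘ q ∘ t(p), p ∘ q ∘ q ∘ q ∘ s(p, q, p) ∘ t(q)) ∘ t(p ∘ q ∘ q ∘ s(q, p, q))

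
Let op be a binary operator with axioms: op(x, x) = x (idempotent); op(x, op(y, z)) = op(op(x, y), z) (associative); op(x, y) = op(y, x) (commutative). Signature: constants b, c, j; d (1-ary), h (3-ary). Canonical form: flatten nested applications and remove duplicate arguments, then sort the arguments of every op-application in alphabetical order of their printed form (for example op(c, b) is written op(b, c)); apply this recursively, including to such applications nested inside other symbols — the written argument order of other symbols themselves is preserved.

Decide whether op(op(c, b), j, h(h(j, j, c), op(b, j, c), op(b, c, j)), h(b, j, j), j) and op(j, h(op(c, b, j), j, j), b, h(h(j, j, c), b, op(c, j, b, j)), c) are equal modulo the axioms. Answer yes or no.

Answer: no — op(b, c, h(b, j, j), h(h(j, j, c), op(b, c, j), op(b, c, j)), j) vs op(b, c, h(h(j, j, c), b, op(b, c, j)), h(op(b, c, j), j, j), j)

Derivation:
Left:  op(op(c, b), j, h(h(j, j, c), op(b, j, c), op(b, c, j)), h(b, j, j), j)
  Merge nested applications:  op(c, b, j, h(h(j, j, c), op(b, j, c), op(b, c, j)), h(b, j, j), j)
  Simplify inside:  h(h(j, j, c), op(b, j, c), op(b, c, j))  →  h(h(j, j, c), op(b, c, j), op(b, c, j))
  Idempotence:  drop duplicate j
  Order the arguments:  op(b, c, h(b, j, j), h(h(j, j, c), op(b, c, j), op(b, c, j)), j)
Right:  op(j, h(op(c, b, j), j, j), b, h(h(j, j, c), b, op(c, j, b, j)), c)
  Inside:  h(op(c, b, j), j, j)  →  h(op(b, c, j), j, j)
  Simplify inside:  h(h(j, j, c), b, op(c, j, b, j))  →  h(h(j, j, c), b, op(b, c, j))
  Sort:  op(b, c, h(h(j, j, c), b, op(b, c, j)), h(op(b, c, j), j, j), j)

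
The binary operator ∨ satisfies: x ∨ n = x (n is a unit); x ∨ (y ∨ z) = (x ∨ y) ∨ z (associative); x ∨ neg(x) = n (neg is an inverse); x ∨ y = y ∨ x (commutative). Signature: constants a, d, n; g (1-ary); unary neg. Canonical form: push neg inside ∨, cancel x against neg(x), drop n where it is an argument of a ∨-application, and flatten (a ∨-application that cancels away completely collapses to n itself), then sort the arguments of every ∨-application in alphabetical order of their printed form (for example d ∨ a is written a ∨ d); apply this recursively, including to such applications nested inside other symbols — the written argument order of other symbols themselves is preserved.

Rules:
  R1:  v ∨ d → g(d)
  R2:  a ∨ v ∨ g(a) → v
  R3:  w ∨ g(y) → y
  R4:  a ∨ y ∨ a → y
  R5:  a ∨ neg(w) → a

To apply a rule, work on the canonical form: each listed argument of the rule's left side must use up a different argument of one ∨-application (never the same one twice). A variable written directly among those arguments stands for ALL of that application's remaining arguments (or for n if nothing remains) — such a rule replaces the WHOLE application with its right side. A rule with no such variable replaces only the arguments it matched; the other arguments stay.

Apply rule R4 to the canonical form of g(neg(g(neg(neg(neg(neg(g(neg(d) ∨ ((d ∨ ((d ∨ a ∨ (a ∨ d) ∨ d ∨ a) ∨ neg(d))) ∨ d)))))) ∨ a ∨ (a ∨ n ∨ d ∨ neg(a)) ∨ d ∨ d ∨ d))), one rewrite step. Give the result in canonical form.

Canonical form:  g(neg(g(a ∨ d ∨ d ∨ d ∨ d ∨ g(a ∨ a ∨ a ∨ d ∨ d ∨ d))))
R4 matches:  uses a, a;  y := a ∨ d ∨ d ∨ d
The variable takes the whole remainder — replace the entire application.
New term:  g(neg(g(a ∨ d ∨ d ∨ d ∨ d ∨ g(a ∨ d ∨ d ∨ d))))

Answer: g(neg(g(a ∨ d ∨ d ∨ d ∨ d ∨ g(a ∨ d ∨ d ∨ d))))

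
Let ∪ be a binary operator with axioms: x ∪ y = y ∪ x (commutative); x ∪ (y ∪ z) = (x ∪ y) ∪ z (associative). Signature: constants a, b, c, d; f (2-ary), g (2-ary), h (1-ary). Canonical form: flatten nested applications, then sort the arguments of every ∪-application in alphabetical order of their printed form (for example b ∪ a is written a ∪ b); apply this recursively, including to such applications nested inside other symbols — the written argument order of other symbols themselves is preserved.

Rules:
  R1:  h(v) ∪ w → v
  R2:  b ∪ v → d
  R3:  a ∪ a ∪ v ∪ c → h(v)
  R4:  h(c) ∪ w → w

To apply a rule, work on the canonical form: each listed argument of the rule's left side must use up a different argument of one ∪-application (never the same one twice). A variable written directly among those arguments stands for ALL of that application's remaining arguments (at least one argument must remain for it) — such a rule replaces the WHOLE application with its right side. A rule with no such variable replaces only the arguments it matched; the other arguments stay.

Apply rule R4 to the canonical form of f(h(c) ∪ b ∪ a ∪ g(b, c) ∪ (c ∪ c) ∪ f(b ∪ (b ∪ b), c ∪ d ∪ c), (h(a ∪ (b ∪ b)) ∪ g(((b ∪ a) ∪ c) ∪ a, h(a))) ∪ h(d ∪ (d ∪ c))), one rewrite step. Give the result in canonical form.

Answer: f(a ∪ b ∪ c ∪ c ∪ f(b ∪ b ∪ b, c ∪ c ∪ d) ∪ g(b, c), g(a ∪ a ∪ b ∪ c, h(a)) ∪ h(a ∪ b ∪ b) ∪ h(c ∪ d ∪ d))

Derivation:
Canonical form:  f(a ∪ b ∪ c ∪ c ∪ f(b ∪ b ∪ b, c ∪ c ∪ d) ∪ g(b, c) ∪ h(c), g(a ∪ a ∪ b ∪ c, h(a)) ∪ h(a ∪ b ∪ b) ∪ h(c ∪ d ∪ d))
R4 matches:  uses h(c);  w := a ∪ b ∪ c ∪ c ∪ f(b ∪ b ∪ b, c ∪ c ∪ d) ∪ g(b, c)
The variable takes the whole remainder — replace the entire application.
New term:  f(a ∪ b ∪ c ∪ c ∪ f(b ∪ b ∪ b, c ∪ c ∪ d) ∪ g(b, c), g(a ∪ a ∪ b ∪ c, h(a)) ∪ h(a ∪ b ∪ b) ∪ h(c ∪ d ∪ d))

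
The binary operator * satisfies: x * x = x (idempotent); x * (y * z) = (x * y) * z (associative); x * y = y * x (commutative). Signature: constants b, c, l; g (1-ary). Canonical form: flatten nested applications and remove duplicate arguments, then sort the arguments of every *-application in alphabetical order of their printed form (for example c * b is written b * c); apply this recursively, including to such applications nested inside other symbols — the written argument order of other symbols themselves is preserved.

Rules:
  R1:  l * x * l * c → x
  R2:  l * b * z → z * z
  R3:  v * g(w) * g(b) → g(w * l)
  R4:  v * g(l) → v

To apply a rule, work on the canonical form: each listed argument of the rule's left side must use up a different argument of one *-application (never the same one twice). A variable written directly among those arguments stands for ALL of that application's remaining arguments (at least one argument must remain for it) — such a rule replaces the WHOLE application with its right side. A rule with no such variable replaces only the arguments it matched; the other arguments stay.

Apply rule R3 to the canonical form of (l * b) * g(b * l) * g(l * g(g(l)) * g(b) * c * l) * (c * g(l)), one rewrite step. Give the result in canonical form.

Answer: b * c * g(b * l) * g(g(g(l) * l)) * g(l) * l

Derivation:
Canonical form:  b * c * g(b * l) * g(c * g(b) * g(g(l)) * l) * g(l) * l
R3 matches:  uses g(b), g(g(l));  v := c * l, w := g(l)
The variable takes the whole remainder — replace the entire application.
Result:  b * c * g(b * l) * g(g(g(l) * l)) * g(l) * l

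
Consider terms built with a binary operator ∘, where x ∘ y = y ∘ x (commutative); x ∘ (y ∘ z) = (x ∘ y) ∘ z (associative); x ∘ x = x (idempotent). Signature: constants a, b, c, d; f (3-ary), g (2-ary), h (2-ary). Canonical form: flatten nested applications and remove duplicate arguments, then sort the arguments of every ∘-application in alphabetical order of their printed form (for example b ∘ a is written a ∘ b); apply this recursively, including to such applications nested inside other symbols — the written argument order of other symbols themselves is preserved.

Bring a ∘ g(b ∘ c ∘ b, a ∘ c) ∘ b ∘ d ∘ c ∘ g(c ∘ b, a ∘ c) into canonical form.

Answer: a ∘ b ∘ c ∘ d ∘ g(b ∘ c, a ∘ c)

Derivation:
Canonicalize subterm:  g(b ∘ c ∘ b, a ∘ c)  →  g(b ∘ c, a ∘ c)
Simplify inside:  g(c ∘ b, a ∘ c)  →  g(b ∘ c, a ∘ c)
Idempotence:  drop duplicate g(b ∘ c, a ∘ c)
Sort arguments:  a ∘ b ∘ c ∘ d ∘ g(b ∘ c, a ∘ c)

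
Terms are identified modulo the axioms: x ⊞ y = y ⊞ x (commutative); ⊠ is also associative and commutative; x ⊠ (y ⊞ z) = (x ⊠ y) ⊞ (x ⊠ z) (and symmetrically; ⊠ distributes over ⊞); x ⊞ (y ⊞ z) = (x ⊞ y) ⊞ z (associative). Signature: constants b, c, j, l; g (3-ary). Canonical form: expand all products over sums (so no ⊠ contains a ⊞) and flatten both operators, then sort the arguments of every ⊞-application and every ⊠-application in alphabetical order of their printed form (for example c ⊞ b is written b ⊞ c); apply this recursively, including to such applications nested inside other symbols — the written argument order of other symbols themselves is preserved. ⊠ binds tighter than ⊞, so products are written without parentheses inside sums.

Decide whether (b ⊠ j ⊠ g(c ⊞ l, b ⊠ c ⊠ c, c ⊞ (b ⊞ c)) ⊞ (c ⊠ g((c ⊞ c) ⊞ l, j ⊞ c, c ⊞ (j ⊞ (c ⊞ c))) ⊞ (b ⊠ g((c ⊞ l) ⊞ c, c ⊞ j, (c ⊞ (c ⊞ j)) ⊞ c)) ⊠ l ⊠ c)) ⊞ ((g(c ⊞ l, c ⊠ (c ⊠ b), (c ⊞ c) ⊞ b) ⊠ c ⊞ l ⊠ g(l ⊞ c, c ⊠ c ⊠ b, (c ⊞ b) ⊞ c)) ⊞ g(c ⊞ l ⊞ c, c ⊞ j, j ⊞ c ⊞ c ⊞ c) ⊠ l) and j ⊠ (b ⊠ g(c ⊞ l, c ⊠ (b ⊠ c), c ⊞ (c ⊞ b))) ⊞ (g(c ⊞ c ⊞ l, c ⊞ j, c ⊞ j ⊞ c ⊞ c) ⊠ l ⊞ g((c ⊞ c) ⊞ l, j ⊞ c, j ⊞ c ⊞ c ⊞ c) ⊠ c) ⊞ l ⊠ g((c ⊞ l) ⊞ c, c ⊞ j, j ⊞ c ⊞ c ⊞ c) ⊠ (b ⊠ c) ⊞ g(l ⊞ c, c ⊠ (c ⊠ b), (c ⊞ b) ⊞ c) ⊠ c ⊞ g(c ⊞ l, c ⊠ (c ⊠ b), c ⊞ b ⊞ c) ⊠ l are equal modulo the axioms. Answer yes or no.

Left:  (b ⊠ j ⊠ g(c ⊞ l, b ⊠ c ⊠ c, c ⊞ (b ⊞ c)) ⊞ (c ⊠ g((c ⊞ c) ⊞ l, j ⊞ c, c ⊞ (j ⊞ (c ⊞ c))) ⊞ (b ⊠ g((c ⊞ l) ⊞ c, c ⊞ j, (c ⊞ (c ⊞ j)) ⊞ c)) ⊠ l ⊠ c)) ⊞ ((g(c ⊞ l, c ⊠ (c ⊠ b), (c ⊞ c) ⊞ b) ⊠ c ⊞ l ⊠ g(l ⊞ c, c ⊠ c ⊠ b, (c ⊞ b) ⊞ c)) ⊞ g(c ⊞ l ⊞ c, c ⊞ j, j ⊞ c ⊞ c ⊞ c) ⊠ l)
  Flatten:  b ⊠ g(c ⊞ l, b ⊠ c ⊠ c, b ⊞ c ⊞ c) ⊠ j ⊞ c ⊠ g(c ⊞ c ⊞ l, c ⊞ j, c ⊞ c ⊞ c ⊞ j) ⊞ b ⊠ c ⊠ g(c ⊞ c ⊞ l, c ⊞ j, c ⊞ c ⊞ c ⊞ j) ⊠ l ⊞ c ⊠ g(c ⊞ l, b ⊠ c ⊠ c, b ⊞ c ⊞ c) ⊞ g(c ⊞ l, b ⊠ c ⊠ c, b ⊞ c ⊞ c) ⊠ l ⊞ g(c ⊞ c ⊞ l, c ⊞ j, c ⊞ c ⊞ c ⊞ j) ⊠ l
  Order the arguments:  b ⊠ c ⊠ g(c ⊞ c ⊞ l, c ⊞ j, c ⊞ c ⊞ c ⊞ j) ⊠ l ⊞ b ⊠ g(c ⊞ l, b ⊠ c ⊠ c, b ⊞ c ⊞ c) ⊠ j ⊞ c ⊠ g(c ⊞ c ⊞ l, c ⊞ j, c ⊞ c ⊞ c ⊞ j) ⊞ c ⊠ g(c ⊞ l, b ⊠ c ⊠ c, b ⊞ c ⊞ c) ⊞ g(c ⊞ c ⊞ l, c ⊞ j, c ⊞ c ⊞ c ⊞ j) ⊠ l ⊞ g(c ⊞ l, b ⊠ c ⊠ c, b ⊞ c ⊞ c) ⊠ l
Right:  j ⊠ (b ⊠ g(c ⊞ l, c ⊠ (b ⊠ c), c ⊞ (c ⊞ b))) ⊞ (g(c ⊞ c ⊞ l, c ⊞ j, c ⊞ j ⊞ c ⊞ c) ⊠ l ⊞ g((c ⊞ c) ⊞ l, j ⊞ c, j ⊞ c ⊞ c ⊞ c) ⊠ c) ⊞ l ⊠ g((c ⊞ l) ⊞ c, c ⊞ j, j ⊞ c ⊞ c ⊞ c) ⊠ (b ⊠ c) ⊞ g(l ⊞ c, c ⊠ (c ⊠ b), (c ⊞ b) ⊞ c) ⊠ c ⊞ g(c ⊞ l, c ⊠ (c ⊠ b), c ⊞ b ⊞ c) ⊠ l
  Merge nested applications:  b ⊠ g(c ⊞ l, b ⊠ c ⊠ c, b ⊞ c ⊞ c) ⊠ j ⊞ g(c ⊞ c ⊞ l, c ⊞ j, c ⊞ c ⊞ c ⊞ j) ⊠ l ⊞ c ⊠ g(c ⊞ c ⊞ l, c ⊞ j, c ⊞ c ⊞ c ⊞ j) ⊞ b ⊠ c ⊠ g(c ⊞ c ⊞ l, c ⊞ j, c ⊞ c ⊞ c ⊞ j) ⊠ l ⊞ c ⊠ g(c ⊞ l, b ⊠ c ⊠ c, b ⊞ c ⊞ c) ⊞ g(c ⊞ l, b ⊠ c ⊠ c, b ⊞ c ⊞ c) ⊠ l
  Order the arguments:  b ⊠ c ⊠ g(c ⊞ c ⊞ l, c ⊞ j, c ⊞ c ⊞ c ⊞ j) ⊠ l ⊞ b ⊠ g(c ⊞ l, b ⊠ c ⊠ c, b ⊞ c ⊞ c) ⊠ j ⊞ c ⊠ g(c ⊞ c ⊞ l, c ⊞ j, c ⊞ c ⊞ c ⊞ j) ⊞ c ⊠ g(c ⊞ l, b ⊠ c ⊠ c, b ⊞ c ⊞ c) ⊞ g(c ⊞ c ⊞ l, c ⊞ j, c ⊞ c ⊞ c ⊞ j) ⊠ l ⊞ g(c ⊞ l, b ⊠ c ⊠ c, b ⊞ c ⊞ c) ⊠ l

Answer: yes — both canonical forms are b ⊠ c ⊠ g(c ⊞ c ⊞ l, c ⊞ j, c ⊞ c ⊞ c ⊞ j) ⊠ l ⊞ b ⊠ g(c ⊞ l, b ⊠ c ⊠ c, b ⊞ c ⊞ c) ⊠ j ⊞ c ⊠ g(c ⊞ c ⊞ l, c ⊞ j, c ⊞ c ⊞ c ⊞ j) ⊞ c ⊠ g(c ⊞ l, b ⊠ c ⊠ c, b ⊞ c ⊞ c) ⊞ g(c ⊞ c ⊞ l, c ⊞ j, c ⊞ c ⊞ c ⊞ j) ⊠ l ⊞ g(c ⊞ l, b ⊠ c ⊠ c, b ⊞ c ⊞ c) ⊠ l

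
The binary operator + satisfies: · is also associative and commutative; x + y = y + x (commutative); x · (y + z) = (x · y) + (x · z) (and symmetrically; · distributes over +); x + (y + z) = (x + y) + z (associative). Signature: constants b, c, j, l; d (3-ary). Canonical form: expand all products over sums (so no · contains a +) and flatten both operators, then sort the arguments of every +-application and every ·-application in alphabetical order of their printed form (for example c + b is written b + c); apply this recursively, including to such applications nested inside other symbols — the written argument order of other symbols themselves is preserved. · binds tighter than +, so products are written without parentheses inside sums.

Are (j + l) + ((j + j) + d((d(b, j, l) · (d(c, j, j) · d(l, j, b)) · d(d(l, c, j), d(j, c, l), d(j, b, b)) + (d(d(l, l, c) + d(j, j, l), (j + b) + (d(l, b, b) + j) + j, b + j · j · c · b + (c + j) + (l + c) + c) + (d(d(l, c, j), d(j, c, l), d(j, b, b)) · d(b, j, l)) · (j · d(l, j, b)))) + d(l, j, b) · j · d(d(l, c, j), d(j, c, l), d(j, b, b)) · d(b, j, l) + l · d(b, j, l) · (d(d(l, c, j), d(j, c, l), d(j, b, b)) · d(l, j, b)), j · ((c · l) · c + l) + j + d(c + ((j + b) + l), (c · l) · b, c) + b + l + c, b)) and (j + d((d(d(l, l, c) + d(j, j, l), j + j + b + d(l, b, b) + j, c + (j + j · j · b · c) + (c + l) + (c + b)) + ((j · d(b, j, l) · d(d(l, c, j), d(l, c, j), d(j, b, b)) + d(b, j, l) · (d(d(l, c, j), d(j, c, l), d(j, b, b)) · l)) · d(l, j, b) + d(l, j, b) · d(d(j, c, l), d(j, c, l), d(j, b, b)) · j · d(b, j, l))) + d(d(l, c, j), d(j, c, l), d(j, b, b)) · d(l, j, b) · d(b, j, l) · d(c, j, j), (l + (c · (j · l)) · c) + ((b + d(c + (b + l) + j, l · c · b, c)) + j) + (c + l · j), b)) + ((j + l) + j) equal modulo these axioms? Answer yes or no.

Answer: no — d(d(b, j, l) · d(c, j, j) · d(d(l, c, j), d(j, c, l), d(j, b, b)) · d(l, j, b) + d(b, j, l) · d(d(l, c, j), d(j, c, l), d(j, b, b)) · d(l, j, b) · j + d(b, j, l) · d(d(l, c, j), d(j, c, l), d(j, b, b)) · d(l, j, b) · j + d(b, j, l) · d(d(l, c, j), d(j, c, l), d(j, b, b)) · d(l, j, b) · l + d(d(j, j, l) + d(l, l, c), b + d(l, b, b) + j + j + j, b + b · c · j · j + c + c + c + j + l), b + c + c · c · j · l + d(b + c + j + l, b · c · l, c) + j + j · l + l, b) + j + j + j + l vs d(d(b, j, l) · d(c, j, j) · d(d(l, c, j), d(j, c, l), d(j, b, b)) · d(l, j, b) + d(b, j, l) · d(d(j, c, l), d(j, c, l), d(j, b, b)) · d(l, j, b) · j + d(b, j, l) · d(d(l, c, j), d(j, c, l), d(j, b, b)) · d(l, j, b) · l + d(b, j, l) · d(d(l, c, j), d(l, c, j), d(j, b, b)) · d(l, j, b) · j + d(d(j, j, l) + d(l, l, c), b + d(l, b, b) + j + j + j, b + b · c · j · j + c + c + c + j + l), b + c + c · c · j · l + d(b + c + j + l, b · c · l, c) + j + j · l + l, b) + j + j + j + l

Derivation:
Left:  (j + l) + ((j + j) + d((d(b, j, l) · (d(c, j, j) · d(l, j, b)) · d(d(l, c, j), d(j, c, l), d(j, b, b)) + (d(d(l, l, c) + d(j, j, l), (j + b) + (d(l, b, b) + j) + j, b + j · j · c · b + (c + j) + (l + c) + c) + (d(d(l, c, j), d(j, c, l), d(j, b, b)) · d(b, j, l)) · (j · d(l, j, b)))) + d(l, j, b) · j · d(d(l, c, j), d(j, c, l), d(j, b, b)) · d(b, j, l) + l · d(b, j, l) · (d(d(l, c, j), d(j, c, l), d(j, b, b)) · d(l, j, b)), j · ((c · l) · c + l) + j + d(c + ((j + b) + l), (c · l) · b, c) + b + l + c, b))
  Expand:  j + l + j + j + d(d(b, j, l) · d(c, j, j) · d(d(l, c, j), d(j, c, l), d(j, b, b)) · d(l, j, b) + d(b, j, l) · d(d(l, c, j), d(j, c, l), d(j, b, b)) · d(l, j, b) · j + d(b, j, l) · d(d(l, c, j), d(j, c, l), d(j, b, b)) · d(l, j, b) · j + d(b, j, l) · d(d(l, c, j), d(j, c, l), d(j, b, b)) · d(l, j, b) · l + d(d(j, j, l) + d(l, l, c), b + d(l, b, b) + j + j + j, b + b · c · j · j + c + c + c + j + l), b + c + c · c · j · l + d(b + c + j + l, b · c · l, c) + j + j · l + l, b)
  Order the arguments:  d(d(b, j, l) · d(c, j, j) · d(d(l, c, j), d(j, c, l), d(j, b, b)) · d(l, j, b) + d(b, j, l) · d(d(l, c, j), d(j, c, l), d(j, b, b)) · d(l, j, b) · j + d(b, j, l) · d(d(l, c, j), d(j, c, l), d(j, b, b)) · d(l, j, b) · j + d(b, j, l) · d(d(l, c, j), d(j, c, l), d(j, b, b)) · d(l, j, b) · l + d(d(j, j, l) + d(l, l, c), b + d(l, b, b) + j + j + j, b + b · c · j · j + c + c + c + j + l), b + c + c · c · j · l + d(b + c + j + l, b · c · l, c) + j + j · l + l, b) + j + j + j + l
Right:  (j + d((d(d(l, l, c) + d(j, j, l), j + j + b + d(l, b, b) + j, c + (j + j · j · b · c) + (c + l) + (c + b)) + ((j · d(b, j, l) · d(d(l, c, j), d(l, c, j), d(j, b, b)) + d(b, j, l) · (d(d(l, c, j), d(j, c, l), d(j, b, b)) · l)) · d(l, j, b) + d(l, j, b) · d(d(j, c, l), d(j, c, l), d(j, b, b)) · j · d(b, j, l))) + d(d(l, c, j), d(j, c, l), d(j, b, b)) · d(l, j, b) · d(b, j, l) · d(c, j, j), (l + (c · (j · l)) · c) + ((b + d(c + (b + l) + j, l · c · b, c)) + j) + (c + l · j), b)) + ((j + l) + j)
  Expand:  j + d(d(b, j, l) · d(c, j, j) · d(d(l, c, j), d(j, c, l), d(j, b, b)) · d(l, j, b) + d(b, j, l) · d(d(j, c, l), d(j, c, l), d(j, b, b)) · d(l, j, b) · j + d(b, j, l) · d(d(l, c, j), d(j, c, l), d(j, b, b)) · d(l, j, b) · l + d(b, j, l) · d(d(l, c, j), d(l, c, j), d(j, b, b)) · d(l, j, b) · j + d(d(j, j, l) + d(l, l, c), b + d(l, b, b) + j + j + j, b + b · c · j · j + c + c + c + j + l), b + c + c · c · j · l + d(b + c + j + l, b · c · l, c) + j + j · l + l, b) + j + l + j
  Order the arguments:  d(d(b, j, l) · d(c, j, j) · d(d(l, c, j), d(j, c, l), d(j, b, b)) · d(l, j, b) + d(b, j, l) · d(d(j, c, l), d(j, c, l), d(j, b, b)) · d(l, j, b) · j + d(b, j, l) · d(d(l, c, j), d(j, c, l), d(j, b, b)) · d(l, j, b) · l + d(b, j, l) · d(d(l, c, j), d(l, c, j), d(j, b, b)) · d(l, j, b) · j + d(d(j, j, l) + d(l, l, c), b + d(l, b, b) + j + j + j, b + b · c · j · j + c + c + c + j + l), b + c + c · c · j · l + d(b + c + j + l, b · c · l, c) + j + j · l + l, b) + j + j + j + l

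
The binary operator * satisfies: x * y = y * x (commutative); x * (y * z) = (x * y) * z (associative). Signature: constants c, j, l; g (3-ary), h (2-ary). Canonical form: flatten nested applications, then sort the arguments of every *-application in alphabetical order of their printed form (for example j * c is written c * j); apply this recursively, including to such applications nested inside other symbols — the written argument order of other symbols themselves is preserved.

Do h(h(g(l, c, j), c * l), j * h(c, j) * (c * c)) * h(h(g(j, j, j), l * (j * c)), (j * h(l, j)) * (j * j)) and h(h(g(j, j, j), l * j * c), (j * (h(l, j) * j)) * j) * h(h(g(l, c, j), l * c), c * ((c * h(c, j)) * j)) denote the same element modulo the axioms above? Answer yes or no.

Answer: yes — both canonical forms are h(h(g(j, j, j), c * j * l), h(l, j) * j * j * j) * h(h(g(l, c, j), c * l), c * c * h(c, j) * j)

Derivation:
Left:  h(h(g(l, c, j), c * l), j * h(c, j) * (c * c)) * h(h(g(j, j, j), l * (j * c)), (j * h(l, j)) * (j * j))
  Inside:  h(h(g(l, c, j), c * l), j * h(c, j) * (c * c))  →  h(h(g(l, c, j), c * l), c * c * h(c, j) * j)
  Canonicalize subterm:  h(h(g(j, j, j), l * (j * c)), (j * h(l, j)) * (j * j))  →  h(h(g(j, j, j), c * j * l), h(l, j) * j * j * j)
  Order the arguments:  h(h(g(j, j, j), c * j * l), h(l, j) * j * j * j) * h(h(g(l, c, j), c * l), c * c * h(c, j) * j)
Right:  h(h(g(j, j, j), l * j * c), (j * (h(l, j) * j)) * j) * h(h(g(l, c, j), l * c), c * ((c * h(c, j)) * j))
  Inside:  h(h(g(j, j, j), l * j * c), (j * (h(l, j) * j)) * j)  →  h(h(g(j, j, j), c * j * l), h(l, j) * j * j * j)
  Canonicalize subterm:  h(h(g(l, c, j), l * c), c * ((c * h(c, j)) * j))  →  h(h(g(l, c, j), c * l), c * c * h(c, j) * j)
  Sort:  h(h(g(j, j, j), c * j * l), h(l, j) * j * j * j) * h(h(g(l, c, j), c * l), c * c * h(c, j) * j)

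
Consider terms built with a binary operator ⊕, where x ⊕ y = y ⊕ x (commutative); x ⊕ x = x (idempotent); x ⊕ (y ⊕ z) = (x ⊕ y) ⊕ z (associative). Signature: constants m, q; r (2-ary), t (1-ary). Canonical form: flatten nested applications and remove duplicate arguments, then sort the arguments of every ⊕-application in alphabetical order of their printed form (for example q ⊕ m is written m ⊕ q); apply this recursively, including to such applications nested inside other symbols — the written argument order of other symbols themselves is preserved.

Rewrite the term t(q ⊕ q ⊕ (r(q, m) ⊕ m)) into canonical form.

Work inside:  q ⊕ q ⊕ (r(q, m) ⊕ m)
Merge nested applications:  q ⊕ q ⊕ r(q, m) ⊕ m
Idempotence:  drop duplicate q
Order the arguments:  m ⊕ q ⊕ r(q, m)
Put back:  t(m ⊕ q ⊕ r(q, m))

Answer: t(m ⊕ q ⊕ r(q, m))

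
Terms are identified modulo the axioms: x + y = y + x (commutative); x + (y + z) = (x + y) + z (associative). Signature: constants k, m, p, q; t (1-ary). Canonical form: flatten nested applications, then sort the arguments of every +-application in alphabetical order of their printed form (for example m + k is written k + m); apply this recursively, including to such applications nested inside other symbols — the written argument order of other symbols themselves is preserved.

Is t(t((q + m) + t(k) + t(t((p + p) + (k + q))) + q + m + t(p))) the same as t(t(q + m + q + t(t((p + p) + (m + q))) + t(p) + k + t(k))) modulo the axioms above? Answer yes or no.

Answer: no — t(t(m + m + q + q + t(k) + t(p) + t(t(k + p + p + q)))) vs t(t(k + m + q + q + t(k) + t(p) + t(t(m + p + p + q))))

Derivation:
Left:  t(t((q + m) + t(k) + t(t((p + p) + (k + q))) + q + m + t(p)))
  Descend into:  (q + m) + t(k) + t(t((p + p) + (k + q))) + q + m + t(p)
  Un-nest:  q + m + t(k) + t(t((p + p) + (k + q))) + q + m + t(p)
  Canonicalize subterm:  t(t((p + p) + (k + q)))  →  t(t(k + p + p + q))
  Sort:  m + m + q + q + t(k) + t(p) + t(t(k + p + p + q))
  Rebuild:  t(t(m + m + q + q + t(k) + t(p) + t(t(k + p + p + q))))
Right:  t(t(q + m + q + t(t((p + p) + (m + q))) + t(p) + k + t(k)))
  Focus inside:  q + m + q + t(t((p + p) + (m + q))) + t(p) + k + t(k)
  Canonicalize subterm:  t(t((p + p) + (m + q)))  →  t(t(m + p + p + q))
  Sort:  k + m + q + q + t(k) + t(p) + t(t(m + p + p + q))
  Rebuild:  t(t(k + m + q + q + t(k) + t(p) + t(t(m + p + p + q))))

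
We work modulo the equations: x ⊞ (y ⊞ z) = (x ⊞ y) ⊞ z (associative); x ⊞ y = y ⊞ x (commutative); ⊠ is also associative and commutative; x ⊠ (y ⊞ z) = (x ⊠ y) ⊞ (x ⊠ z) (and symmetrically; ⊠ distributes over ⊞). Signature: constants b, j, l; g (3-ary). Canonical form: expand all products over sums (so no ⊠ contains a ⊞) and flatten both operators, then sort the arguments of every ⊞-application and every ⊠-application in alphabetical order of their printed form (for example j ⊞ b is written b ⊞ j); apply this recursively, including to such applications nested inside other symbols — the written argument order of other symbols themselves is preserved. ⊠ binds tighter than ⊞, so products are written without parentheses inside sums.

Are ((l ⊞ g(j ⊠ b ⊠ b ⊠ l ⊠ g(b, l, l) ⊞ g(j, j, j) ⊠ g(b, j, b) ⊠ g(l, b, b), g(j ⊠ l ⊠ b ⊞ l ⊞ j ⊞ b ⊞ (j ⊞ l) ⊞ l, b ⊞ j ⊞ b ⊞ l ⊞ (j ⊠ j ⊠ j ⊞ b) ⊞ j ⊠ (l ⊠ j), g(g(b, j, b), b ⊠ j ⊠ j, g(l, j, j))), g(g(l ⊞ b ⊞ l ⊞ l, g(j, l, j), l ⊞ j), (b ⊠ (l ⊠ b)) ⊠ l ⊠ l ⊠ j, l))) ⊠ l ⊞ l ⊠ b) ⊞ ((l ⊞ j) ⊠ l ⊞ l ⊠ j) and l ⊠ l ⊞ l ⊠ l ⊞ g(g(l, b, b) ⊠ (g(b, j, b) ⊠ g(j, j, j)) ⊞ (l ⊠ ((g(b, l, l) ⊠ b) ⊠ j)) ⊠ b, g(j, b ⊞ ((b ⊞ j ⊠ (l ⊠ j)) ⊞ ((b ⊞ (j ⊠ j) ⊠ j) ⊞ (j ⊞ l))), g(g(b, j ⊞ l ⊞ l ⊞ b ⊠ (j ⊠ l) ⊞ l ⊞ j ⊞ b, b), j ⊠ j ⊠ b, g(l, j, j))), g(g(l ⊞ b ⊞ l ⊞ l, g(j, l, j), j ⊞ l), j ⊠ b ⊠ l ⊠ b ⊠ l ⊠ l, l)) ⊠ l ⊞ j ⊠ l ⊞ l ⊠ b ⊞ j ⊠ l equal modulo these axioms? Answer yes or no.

Left:  ((l ⊞ g(j ⊠ b ⊠ b ⊠ l ⊠ g(b, l, l) ⊞ g(j, j, j) ⊠ g(b, j, b) ⊠ g(l, b, b), g(j ⊠ l ⊠ b ⊞ l ⊞ j ⊞ b ⊞ (j ⊞ l) ⊞ l, b ⊞ j ⊞ b ⊞ l ⊞ (j ⊠ j ⊠ j ⊞ b) ⊞ j ⊠ (l ⊠ j), g(g(b, j, b), b ⊠ j ⊠ j, g(l, j, j))), g(g(l ⊞ b ⊞ l ⊞ l, g(j, l, j), l ⊞ j), (b ⊠ (l ⊠ b)) ⊠ l ⊠ l ⊠ j, l))) ⊠ l ⊞ l ⊠ b) ⊞ ((l ⊞ j) ⊠ l ⊞ l ⊠ j)
  Distribute:  l ⊠ l ⊞ g(b ⊠ b ⊠ g(b, l, l) ⊠ j ⊠ l ⊞ g(b, j, b) ⊠ g(j, j, j) ⊠ g(l, b, b), g(b ⊞ b ⊠ j ⊠ l ⊞ j ⊞ j ⊞ l ⊞ l ⊞ l, b ⊞ b ⊞ b ⊞ j ⊞ j ⊠ j ⊠ j ⊞ j ⊠ j ⊠ l ⊞ l, g(g(b, j, b), b ⊠ j ⊠ j, g(l, j, j))), g(g(b ⊞ l ⊞ l ⊞ l, g(j, l, j), j ⊞ l), b ⊠ b ⊠ j ⊠ l ⊠ l ⊠ l, l)) ⊠ l ⊞ b ⊠ l ⊞ l ⊠ l ⊞ j ⊠ l ⊞ j ⊠ l
  Sort arguments:  b ⊠ l ⊞ g(b ⊠ b ⊠ g(b, l, l) ⊠ j ⊠ l ⊞ g(b, j, b) ⊠ g(j, j, j) ⊠ g(l, b, b), g(b ⊞ b ⊠ j ⊠ l ⊞ j ⊞ j ⊞ l ⊞ l ⊞ l, b ⊞ b ⊞ b ⊞ j ⊞ j ⊠ j ⊠ j ⊞ j ⊠ j ⊠ l ⊞ l, g(g(b, j, b), b ⊠ j ⊠ j, g(l, j, j))), g(g(b ⊞ l ⊞ l ⊞ l, g(j, l, j), j ⊞ l), b ⊠ b ⊠ j ⊠ l ⊠ l ⊠ l, l)) ⊠ l ⊞ j ⊠ l ⊞ j ⊠ l ⊞ l ⊠ l ⊞ l ⊠ l
Right:  l ⊠ l ⊞ l ⊠ l ⊞ g(g(l, b, b) ⊠ (g(b, j, b) ⊠ g(j, j, j)) ⊞ (l ⊠ ((g(b, l, l) ⊠ b) ⊠ j)) ⊠ b, g(j, b ⊞ ((b ⊞ j ⊠ (l ⊠ j)) ⊞ ((b ⊞ (j ⊠ j) ⊠ j) ⊞ (j ⊞ l))), g(g(b, j ⊞ l ⊞ l ⊞ b ⊠ (j ⊠ l) ⊞ l ⊞ j ⊞ b, b), j ⊠ j ⊠ b, g(l, j, j))), g(g(l ⊞ b ⊞ l ⊞ l, g(j, l, j), j ⊞ l), j ⊠ b ⊠ l ⊠ b ⊠ l ⊠ l, l)) ⊠ l ⊞ j ⊠ l ⊞ l ⊠ b ⊞ j ⊠ l
  Un-nest:  l ⊠ l ⊞ l ⊠ l ⊞ g(b ⊠ b ⊠ g(b, l, l) ⊠ j ⊠ l ⊞ g(b, j, b) ⊠ g(j, j, j) ⊠ g(l, b, b), g(j, b ⊞ b ⊞ b ⊞ j ⊞ j ⊠ j ⊠ j ⊞ j ⊠ j ⊠ l ⊞ l, g(g(b, b ⊞ b ⊠ j ⊠ l ⊞ j ⊞ j ⊞ l ⊞ l ⊞ l, b), b ⊠ j ⊠ j, g(l, j, j))), g(g(b ⊞ l ⊞ l ⊞ l, g(j, l, j), j ⊞ l), b ⊠ b ⊠ j ⊠ l ⊠ l ⊠ l, l)) ⊠ l ⊞ j ⊠ l ⊞ b ⊠ l ⊞ j ⊠ l
  Sort:  b ⊠ l ⊞ g(b ⊠ b ⊠ g(b, l, l) ⊠ j ⊠ l ⊞ g(b, j, b) ⊠ g(j, j, j) ⊠ g(l, b, b), g(j, b ⊞ b ⊞ b ⊞ j ⊞ j ⊠ j ⊠ j ⊞ j ⊠ j ⊠ l ⊞ l, g(g(b, b ⊞ b ⊠ j ⊠ l ⊞ j ⊞ j ⊞ l ⊞ l ⊞ l, b), b ⊠ j ⊠ j, g(l, j, j))), g(g(b ⊞ l ⊞ l ⊞ l, g(j, l, j), j ⊞ l), b ⊠ b ⊠ j ⊠ l ⊠ l ⊠ l, l)) ⊠ l ⊞ j ⊠ l ⊞ j ⊠ l ⊞ l ⊠ l ⊞ l ⊠ l

Answer: no — b ⊠ l ⊞ g(b ⊠ b ⊠ g(b, l, l) ⊠ j ⊠ l ⊞ g(b, j, b) ⊠ g(j, j, j) ⊠ g(l, b, b), g(b ⊞ b ⊠ j ⊠ l ⊞ j ⊞ j ⊞ l ⊞ l ⊞ l, b ⊞ b ⊞ b ⊞ j ⊞ j ⊠ j ⊠ j ⊞ j ⊠ j ⊠ l ⊞ l, g(g(b, j, b), b ⊠ j ⊠ j, g(l, j, j))), g(g(b ⊞ l ⊞ l ⊞ l, g(j, l, j), j ⊞ l), b ⊠ b ⊠ j ⊠ l ⊠ l ⊠ l, l)) ⊠ l ⊞ j ⊠ l ⊞ j ⊠ l ⊞ l ⊠ l ⊞ l ⊠ l vs b ⊠ l ⊞ g(b ⊠ b ⊠ g(b, l, l) ⊠ j ⊠ l ⊞ g(b, j, b) ⊠ g(j, j, j) ⊠ g(l, b, b), g(j, b ⊞ b ⊞ b ⊞ j ⊞ j ⊠ j ⊠ j ⊞ j ⊠ j ⊠ l ⊞ l, g(g(b, b ⊞ b ⊠ j ⊠ l ⊞ j ⊞ j ⊞ l ⊞ l ⊞ l, b), b ⊠ j ⊠ j, g(l, j, j))), g(g(b ⊞ l ⊞ l ⊞ l, g(j, l, j), j ⊞ l), b ⊠ b ⊠ j ⊠ l ⊠ l ⊠ l, l)) ⊠ l ⊞ j ⊠ l ⊞ j ⊠ l ⊞ l ⊠ l ⊞ l ⊠ l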